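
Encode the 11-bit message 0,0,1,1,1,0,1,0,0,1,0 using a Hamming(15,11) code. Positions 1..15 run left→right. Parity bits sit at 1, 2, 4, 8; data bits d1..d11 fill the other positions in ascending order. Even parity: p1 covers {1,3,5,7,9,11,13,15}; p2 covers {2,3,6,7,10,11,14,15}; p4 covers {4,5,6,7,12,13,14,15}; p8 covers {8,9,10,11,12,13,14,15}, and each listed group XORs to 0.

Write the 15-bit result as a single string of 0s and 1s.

Place data at non-parity positions: p1 p2 0 p4 0 1 1 p8 1 0 1 0 0 1 0
p1 (pos 1,3,5,7,9,11,13,15): XOR of data positions = 0⊕0⊕1⊕1⊕1⊕0⊕0 = 1
p2 (pos 2,3,6,7,10,11,14,15): XOR of data positions = 0⊕1⊕1⊕0⊕1⊕1⊕0 = 0
p4 (pos 4,5,6,7,12,13,14,15): XOR of data positions = 0⊕1⊕1⊕0⊕0⊕1⊕0 = 1
p8 (pos 8,9,10,11,12,13,14,15): XOR of data positions = 1⊕0⊕1⊕0⊕0⊕1⊕0 = 1
Codeword: 100101111010010

100101111010010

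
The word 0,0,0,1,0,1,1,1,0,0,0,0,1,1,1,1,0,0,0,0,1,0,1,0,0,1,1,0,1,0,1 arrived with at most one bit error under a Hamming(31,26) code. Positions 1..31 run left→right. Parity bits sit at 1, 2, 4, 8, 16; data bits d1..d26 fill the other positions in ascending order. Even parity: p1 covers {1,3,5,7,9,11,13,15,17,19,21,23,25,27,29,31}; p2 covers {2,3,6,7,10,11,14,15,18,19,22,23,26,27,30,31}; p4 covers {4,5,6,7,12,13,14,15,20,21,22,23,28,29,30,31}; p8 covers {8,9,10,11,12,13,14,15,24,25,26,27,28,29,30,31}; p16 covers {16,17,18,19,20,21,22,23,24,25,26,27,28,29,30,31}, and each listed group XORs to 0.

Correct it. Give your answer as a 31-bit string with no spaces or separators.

0001011100001110000010100110101

s1 (pos 1,3,5,7,9,11,13,15,17,19,21,23,25,27,29,31): 0⊕0⊕0⊕1⊕0⊕0⊕1⊕1⊕0⊕0⊕1⊕1⊕0⊕1⊕1⊕1 = 0
s2 (pos 2,3,6,7,10,11,14,15,18,19,22,23,26,27,30,31): 0⊕0⊕1⊕1⊕0⊕0⊕1⊕1⊕0⊕0⊕0⊕1⊕1⊕1⊕0⊕1 = 0
s4 (pos 4,5,6,7,12,13,14,15,20,21,22,23,28,29,30,31): 1⊕0⊕1⊕1⊕0⊕1⊕1⊕1⊕0⊕1⊕0⊕1⊕0⊕1⊕0⊕1 = 0
s8 (pos 8,9,10,11,12,13,14,15,24,25,26,27,28,29,30,31): 1⊕0⊕0⊕0⊕0⊕1⊕1⊕1⊕0⊕0⊕1⊕1⊕0⊕1⊕0⊕1 = 0
s16 (pos 16,17,18,19,20,21,22,23,24,25,26,27,28,29,30,31): 1⊕0⊕0⊕0⊕0⊕1⊕0⊕1⊕0⊕0⊕1⊕1⊕0⊕1⊕0⊕1 = 1
Syndrome s16…s1 = 10000 → error at position 16.
Flip position 16: 0001011100001111000010100110101 → 0001011100001110000010100110101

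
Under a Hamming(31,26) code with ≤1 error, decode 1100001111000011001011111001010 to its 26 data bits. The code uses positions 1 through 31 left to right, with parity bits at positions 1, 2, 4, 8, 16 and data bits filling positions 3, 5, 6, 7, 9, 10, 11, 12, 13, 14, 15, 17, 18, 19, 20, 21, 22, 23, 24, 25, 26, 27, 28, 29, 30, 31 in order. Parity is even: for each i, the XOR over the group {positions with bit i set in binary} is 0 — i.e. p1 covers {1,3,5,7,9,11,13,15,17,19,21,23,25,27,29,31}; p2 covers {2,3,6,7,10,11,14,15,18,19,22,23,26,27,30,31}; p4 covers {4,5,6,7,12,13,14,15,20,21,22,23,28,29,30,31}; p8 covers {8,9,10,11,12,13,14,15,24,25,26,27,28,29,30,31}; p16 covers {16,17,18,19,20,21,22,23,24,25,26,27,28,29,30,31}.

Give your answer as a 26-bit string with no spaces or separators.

00011100001001111111001010

s1 (pos 1,3,5,7,9,11,13,15,17,19,21,23,25,27,29,31): 1⊕0⊕0⊕1⊕1⊕0⊕0⊕1⊕0⊕1⊕1⊕1⊕1⊕0⊕0⊕0 = 0
s2 (pos 2,3,6,7,10,11,14,15,18,19,22,23,26,27,30,31): 1⊕0⊕0⊕1⊕1⊕0⊕0⊕1⊕0⊕1⊕1⊕1⊕0⊕0⊕1⊕0 = 0
s4 (pos 4,5,6,7,12,13,14,15,20,21,22,23,28,29,30,31): 0⊕0⊕0⊕1⊕0⊕0⊕0⊕1⊕0⊕1⊕1⊕1⊕1⊕0⊕1⊕0 = 1
s8 (pos 8,9,10,11,12,13,14,15,24,25,26,27,28,29,30,31): 1⊕1⊕1⊕0⊕0⊕0⊕0⊕1⊕1⊕1⊕0⊕0⊕1⊕0⊕1⊕0 = 0
s16 (pos 16,17,18,19,20,21,22,23,24,25,26,27,28,29,30,31): 1⊕0⊕0⊕1⊕0⊕1⊕1⊕1⊕1⊕1⊕0⊕0⊕1⊕0⊕1⊕0 = 1
Syndrome s16…s1 = 10100 → error at position 20.
Flip position 20: 1100001111000011001011111001010 → 1100001111000011001111111001010
Read data bits from positions 3,5,6,7,9,10,11,12,13,14,15,17,18,19,20,21,22,23,24,25,26,27,28,29,30,31: 00011100001001111111001010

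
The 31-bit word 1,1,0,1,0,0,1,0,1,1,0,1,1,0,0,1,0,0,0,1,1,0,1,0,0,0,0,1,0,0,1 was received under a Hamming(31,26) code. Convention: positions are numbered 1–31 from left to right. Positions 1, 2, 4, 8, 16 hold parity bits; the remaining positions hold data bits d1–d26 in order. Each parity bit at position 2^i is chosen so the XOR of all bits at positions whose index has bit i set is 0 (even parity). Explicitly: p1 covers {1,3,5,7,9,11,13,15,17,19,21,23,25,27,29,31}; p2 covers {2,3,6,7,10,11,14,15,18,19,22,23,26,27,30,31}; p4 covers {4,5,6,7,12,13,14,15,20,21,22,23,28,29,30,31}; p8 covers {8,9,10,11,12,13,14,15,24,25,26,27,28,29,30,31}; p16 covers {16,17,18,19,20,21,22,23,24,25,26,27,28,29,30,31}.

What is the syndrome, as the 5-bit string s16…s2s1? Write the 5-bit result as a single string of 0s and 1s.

00111

s1 (pos 1,3,5,7,9,11,13,15,17,19,21,23,25,27,29,31): 1⊕0⊕0⊕1⊕1⊕0⊕1⊕0⊕0⊕0⊕1⊕1⊕0⊕0⊕0⊕1 = 1
s2 (pos 2,3,6,7,10,11,14,15,18,19,22,23,26,27,30,31): 1⊕0⊕0⊕1⊕1⊕0⊕0⊕0⊕0⊕0⊕0⊕1⊕0⊕0⊕0⊕1 = 1
s4 (pos 4,5,6,7,12,13,14,15,20,21,22,23,28,29,30,31): 1⊕0⊕0⊕1⊕1⊕1⊕0⊕0⊕1⊕1⊕0⊕1⊕1⊕0⊕0⊕1 = 1
s8 (pos 8,9,10,11,12,13,14,15,24,25,26,27,28,29,30,31): 0⊕1⊕1⊕0⊕1⊕1⊕0⊕0⊕0⊕0⊕0⊕0⊕1⊕0⊕0⊕1 = 0
s16 (pos 16,17,18,19,20,21,22,23,24,25,26,27,28,29,30,31): 1⊕0⊕0⊕0⊕1⊕1⊕0⊕1⊕0⊕0⊕0⊕0⊕1⊕0⊕0⊕1 = 0
Syndrome s16…s1 = 00111 → error at position 7.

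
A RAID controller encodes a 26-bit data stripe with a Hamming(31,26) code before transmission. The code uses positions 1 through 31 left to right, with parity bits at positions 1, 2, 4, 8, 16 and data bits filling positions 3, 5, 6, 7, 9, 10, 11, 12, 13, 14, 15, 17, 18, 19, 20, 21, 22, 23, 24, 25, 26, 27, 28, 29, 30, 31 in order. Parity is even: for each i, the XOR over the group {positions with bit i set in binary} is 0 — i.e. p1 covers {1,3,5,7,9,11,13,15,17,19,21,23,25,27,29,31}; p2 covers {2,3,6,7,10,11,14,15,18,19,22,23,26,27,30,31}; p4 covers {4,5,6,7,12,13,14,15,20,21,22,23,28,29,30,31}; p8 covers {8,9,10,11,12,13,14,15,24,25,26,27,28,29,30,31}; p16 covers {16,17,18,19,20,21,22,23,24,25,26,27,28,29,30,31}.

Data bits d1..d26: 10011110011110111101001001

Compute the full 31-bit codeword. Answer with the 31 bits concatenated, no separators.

Place data at non-parity positions: p1 p2 1 p4 0 0 1 p8 1 1 1 0 0 1 1 p16 1 1 0 1 1 1 1 0 1 0 0 1 0 0 1
p1 (pos 1,3,5,7,9,11,13,15,17,19,21,23,25,27,29,31): XOR of data positions = 1⊕0⊕1⊕1⊕1⊕0⊕1⊕1⊕0⊕1⊕1⊕1⊕0⊕0⊕1 = 0
p2 (pos 2,3,6,7,10,11,14,15,18,19,22,23,26,27,30,31): XOR of data positions = 1⊕0⊕1⊕1⊕1⊕1⊕1⊕1⊕0⊕1⊕1⊕0⊕0⊕0⊕1 = 0
p4 (pos 4,5,6,7,12,13,14,15,20,21,22,23,28,29,30,31): XOR of data positions = 0⊕0⊕1⊕0⊕0⊕1⊕1⊕1⊕1⊕1⊕1⊕1⊕0⊕0⊕1 = 1
p8 (pos 8,9,10,11,12,13,14,15,24,25,26,27,28,29,30,31): XOR of data positions = 1⊕1⊕1⊕0⊕0⊕1⊕1⊕0⊕1⊕0⊕0⊕1⊕0⊕0⊕1 = 0
p16 (pos 16,17,18,19,20,21,22,23,24,25,26,27,28,29,30,31): XOR of data positions = 1⊕1⊕0⊕1⊕1⊕1⊕1⊕0⊕1⊕0⊕0⊕1⊕0⊕0⊕1 = 1
Codeword: 0011001011100111110111101001001

0011001011100111110111101001001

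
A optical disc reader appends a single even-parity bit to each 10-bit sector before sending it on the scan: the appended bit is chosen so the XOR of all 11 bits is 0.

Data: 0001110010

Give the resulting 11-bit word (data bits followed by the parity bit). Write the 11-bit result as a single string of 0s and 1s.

XOR of the 10 data bits: 0⊕0⊕0⊕1⊕1⊕1⊕0⊕0⊕1⊕0 = 0
Parity bit = 0 (so all 11 bits XOR to 0).

00011100100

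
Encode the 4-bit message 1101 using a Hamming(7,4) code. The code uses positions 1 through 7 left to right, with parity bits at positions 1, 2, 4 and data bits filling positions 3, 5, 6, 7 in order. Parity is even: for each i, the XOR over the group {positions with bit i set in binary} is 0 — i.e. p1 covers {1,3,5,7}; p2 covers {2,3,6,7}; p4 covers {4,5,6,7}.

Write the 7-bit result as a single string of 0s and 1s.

1010101

Place data at non-parity positions: p1 p2 1 p4 1 0 1
p1 (pos 1,3,5,7): XOR of data positions = 1⊕1⊕1 = 1
p2 (pos 2,3,6,7): XOR of data positions = 1⊕0⊕1 = 0
p4 (pos 4,5,6,7): XOR of data positions = 1⊕0⊕1 = 0
Codeword: 1010101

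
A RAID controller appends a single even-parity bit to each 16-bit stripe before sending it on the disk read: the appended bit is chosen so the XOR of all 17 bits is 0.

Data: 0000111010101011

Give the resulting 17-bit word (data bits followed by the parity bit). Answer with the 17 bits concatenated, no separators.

XOR of the 16 data bits: 0⊕0⊕0⊕0⊕1⊕1⊕1⊕0⊕1⊕0⊕1⊕0⊕1⊕0⊕1⊕1 = 0
Parity bit = 0 (so all 17 bits XOR to 0).

00001110101010110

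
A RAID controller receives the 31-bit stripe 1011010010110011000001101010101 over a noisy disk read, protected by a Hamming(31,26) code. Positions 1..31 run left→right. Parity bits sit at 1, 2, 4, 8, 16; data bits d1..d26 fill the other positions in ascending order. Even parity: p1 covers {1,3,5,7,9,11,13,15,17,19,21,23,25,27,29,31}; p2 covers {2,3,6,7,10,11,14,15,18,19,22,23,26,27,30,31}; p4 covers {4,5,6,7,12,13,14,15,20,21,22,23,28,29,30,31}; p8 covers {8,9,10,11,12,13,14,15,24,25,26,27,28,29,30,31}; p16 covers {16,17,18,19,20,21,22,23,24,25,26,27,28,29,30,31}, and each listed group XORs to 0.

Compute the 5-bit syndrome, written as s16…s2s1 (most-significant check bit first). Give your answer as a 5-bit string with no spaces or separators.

s1 (pos 1,3,5,7,9,11,13,15,17,19,21,23,25,27,29,31): 1⊕1⊕0⊕0⊕1⊕1⊕0⊕1⊕0⊕0⊕0⊕1⊕1⊕1⊕1⊕1 = 0
s2 (pos 2,3,6,7,10,11,14,15,18,19,22,23,26,27,30,31): 0⊕1⊕1⊕0⊕0⊕1⊕0⊕1⊕0⊕0⊕1⊕1⊕0⊕1⊕0⊕1 = 0
s4 (pos 4,5,6,7,12,13,14,15,20,21,22,23,28,29,30,31): 1⊕0⊕1⊕0⊕1⊕0⊕0⊕1⊕0⊕0⊕1⊕1⊕0⊕1⊕0⊕1 = 0
s8 (pos 8,9,10,11,12,13,14,15,24,25,26,27,28,29,30,31): 0⊕1⊕0⊕1⊕1⊕0⊕0⊕1⊕0⊕1⊕0⊕1⊕0⊕1⊕0⊕1 = 0
s16 (pos 16,17,18,19,20,21,22,23,24,25,26,27,28,29,30,31): 1⊕0⊕0⊕0⊕0⊕0⊕1⊕1⊕0⊕1⊕0⊕1⊕0⊕1⊕0⊕1 = 1
Syndrome s16…s1 = 10000 → error at position 16.

10000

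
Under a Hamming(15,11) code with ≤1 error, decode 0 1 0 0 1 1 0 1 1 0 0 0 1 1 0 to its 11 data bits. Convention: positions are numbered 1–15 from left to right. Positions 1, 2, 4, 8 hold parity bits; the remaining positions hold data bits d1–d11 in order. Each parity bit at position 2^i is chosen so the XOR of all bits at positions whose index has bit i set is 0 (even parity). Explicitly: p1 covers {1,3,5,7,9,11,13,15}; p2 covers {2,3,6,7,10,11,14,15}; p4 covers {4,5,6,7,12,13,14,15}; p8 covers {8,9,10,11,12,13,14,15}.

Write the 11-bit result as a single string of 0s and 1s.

s1 (pos 1,3,5,7,9,11,13,15): 0⊕0⊕1⊕0⊕1⊕0⊕1⊕0 = 1
s2 (pos 2,3,6,7,10,11,14,15): 1⊕0⊕1⊕0⊕0⊕0⊕1⊕0 = 1
s4 (pos 4,5,6,7,12,13,14,15): 0⊕1⊕1⊕0⊕0⊕1⊕1⊕0 = 0
s8 (pos 8,9,10,11,12,13,14,15): 1⊕1⊕0⊕0⊕0⊕1⊕1⊕0 = 0
Syndrome s8…s1 = 0011 → error at position 3.
Flip position 3: 010011011000110 → 011011011000110
Read data bits from positions 3,5,6,7,9,10,11,12,13,14,15: 11101000110

11101000110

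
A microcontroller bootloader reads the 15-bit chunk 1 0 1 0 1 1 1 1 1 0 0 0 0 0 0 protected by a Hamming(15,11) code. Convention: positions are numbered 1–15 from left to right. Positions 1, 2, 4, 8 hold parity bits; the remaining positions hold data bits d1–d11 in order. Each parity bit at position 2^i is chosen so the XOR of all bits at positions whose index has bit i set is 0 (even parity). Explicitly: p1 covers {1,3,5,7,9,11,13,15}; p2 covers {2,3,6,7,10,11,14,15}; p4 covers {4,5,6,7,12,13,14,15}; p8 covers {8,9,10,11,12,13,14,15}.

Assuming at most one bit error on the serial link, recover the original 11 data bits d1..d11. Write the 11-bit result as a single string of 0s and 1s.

11101000000

s1 (pos 1,3,5,7,9,11,13,15): 1⊕1⊕1⊕1⊕1⊕0⊕0⊕0 = 1
s2 (pos 2,3,6,7,10,11,14,15): 0⊕1⊕1⊕1⊕0⊕0⊕0⊕0 = 1
s4 (pos 4,5,6,7,12,13,14,15): 0⊕1⊕1⊕1⊕0⊕0⊕0⊕0 = 1
s8 (pos 8,9,10,11,12,13,14,15): 1⊕1⊕0⊕0⊕0⊕0⊕0⊕0 = 0
Syndrome s8…s1 = 0111 → error at position 7.
Flip position 7: 101011111000000 → 101011011000000
Read data bits from positions 3,5,6,7,9,10,11,12,13,14,15: 11101000000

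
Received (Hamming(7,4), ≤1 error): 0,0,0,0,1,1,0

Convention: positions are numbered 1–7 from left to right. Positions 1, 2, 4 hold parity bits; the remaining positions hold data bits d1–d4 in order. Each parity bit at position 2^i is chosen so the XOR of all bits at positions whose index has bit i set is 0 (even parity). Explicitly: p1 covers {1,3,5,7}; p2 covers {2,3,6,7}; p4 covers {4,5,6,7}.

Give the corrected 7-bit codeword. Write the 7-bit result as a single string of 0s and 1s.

s1 (pos 1,3,5,7): 0⊕0⊕1⊕0 = 1
s2 (pos 2,3,6,7): 0⊕0⊕1⊕0 = 1
s4 (pos 4,5,6,7): 0⊕1⊕1⊕0 = 0
Syndrome s4…s1 = 011 → error at position 3.
Flip position 3: 0000110 → 0010110

0010110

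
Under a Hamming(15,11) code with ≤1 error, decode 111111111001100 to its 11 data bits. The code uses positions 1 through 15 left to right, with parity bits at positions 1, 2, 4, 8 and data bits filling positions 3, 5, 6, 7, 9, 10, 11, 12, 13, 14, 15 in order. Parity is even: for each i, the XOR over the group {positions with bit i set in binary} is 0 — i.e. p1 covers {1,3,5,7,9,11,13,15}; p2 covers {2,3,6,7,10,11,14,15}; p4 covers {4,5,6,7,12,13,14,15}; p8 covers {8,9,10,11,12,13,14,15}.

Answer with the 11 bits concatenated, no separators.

s1 (pos 1,3,5,7,9,11,13,15): 1⊕1⊕1⊕1⊕1⊕0⊕1⊕0 = 0
s2 (pos 2,3,6,7,10,11,14,15): 1⊕1⊕1⊕1⊕0⊕0⊕0⊕0 = 0
s4 (pos 4,5,6,7,12,13,14,15): 1⊕1⊕1⊕1⊕1⊕1⊕0⊕0 = 0
s8 (pos 8,9,10,11,12,13,14,15): 1⊕1⊕0⊕0⊕1⊕1⊕0⊕0 = 0
Syndrome s8…s1 = 0000 → no error.
Read data bits from positions 3,5,6,7,9,10,11,12,13,14,15: 11111001100

11111001100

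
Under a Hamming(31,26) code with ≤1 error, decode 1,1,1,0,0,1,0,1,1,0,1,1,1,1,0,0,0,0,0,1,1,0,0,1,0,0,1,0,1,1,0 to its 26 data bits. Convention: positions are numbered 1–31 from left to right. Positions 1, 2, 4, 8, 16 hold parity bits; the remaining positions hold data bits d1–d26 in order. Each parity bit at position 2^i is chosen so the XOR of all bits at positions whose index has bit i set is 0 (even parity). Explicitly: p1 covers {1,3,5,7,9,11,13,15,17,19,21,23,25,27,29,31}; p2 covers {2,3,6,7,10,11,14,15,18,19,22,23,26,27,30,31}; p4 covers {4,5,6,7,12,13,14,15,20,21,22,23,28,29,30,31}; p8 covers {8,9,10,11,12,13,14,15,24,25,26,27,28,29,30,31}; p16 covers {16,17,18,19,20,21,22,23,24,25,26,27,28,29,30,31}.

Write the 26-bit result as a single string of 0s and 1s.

10101011110000110010010110

s1 (pos 1,3,5,7,9,11,13,15,17,19,21,23,25,27,29,31): 1⊕1⊕0⊕0⊕1⊕1⊕1⊕0⊕0⊕0⊕1⊕0⊕0⊕1⊕1⊕0 = 0
s2 (pos 2,3,6,7,10,11,14,15,18,19,22,23,26,27,30,31): 1⊕1⊕1⊕0⊕0⊕1⊕1⊕0⊕0⊕0⊕0⊕0⊕0⊕1⊕1⊕0 = 1
s4 (pos 4,5,6,7,12,13,14,15,20,21,22,23,28,29,30,31): 0⊕0⊕1⊕0⊕1⊕1⊕1⊕0⊕1⊕1⊕0⊕0⊕0⊕1⊕1⊕0 = 0
s8 (pos 8,9,10,11,12,13,14,15,24,25,26,27,28,29,30,31): 1⊕1⊕0⊕1⊕1⊕1⊕1⊕0⊕1⊕0⊕0⊕1⊕0⊕1⊕1⊕0 = 0
s16 (pos 16,17,18,19,20,21,22,23,24,25,26,27,28,29,30,31): 0⊕0⊕0⊕0⊕1⊕1⊕0⊕0⊕1⊕0⊕0⊕1⊕0⊕1⊕1⊕0 = 0
Syndrome s16…s1 = 00010 → error at position 2.
Flip position 2: 1110010110111100000110010010110 → 1010010110111100000110010010110
Read data bits from positions 3,5,6,7,9,10,11,12,13,14,15,17,18,19,20,21,22,23,24,25,26,27,28,29,30,31: 10101011110000110010010110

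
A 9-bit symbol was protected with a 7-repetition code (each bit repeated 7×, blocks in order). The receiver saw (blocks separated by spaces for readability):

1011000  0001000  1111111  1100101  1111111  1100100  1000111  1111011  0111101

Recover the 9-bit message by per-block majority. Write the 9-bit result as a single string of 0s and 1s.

001110111

Block 1 (1011000): 3 ones → 0
Block 2 (0001000): 1 one → 0
Block 3 (1111111): 7 ones → 1
Block 4 (1100101): 4 ones → 1
Block 5 (1111111): 7 ones → 1
Block 6 (1100100): 3 ones → 0
Block 7 (1000111): 4 ones → 1
Block 8 (1111011): 6 ones → 1
Block 9 (0111101): 5 ones → 1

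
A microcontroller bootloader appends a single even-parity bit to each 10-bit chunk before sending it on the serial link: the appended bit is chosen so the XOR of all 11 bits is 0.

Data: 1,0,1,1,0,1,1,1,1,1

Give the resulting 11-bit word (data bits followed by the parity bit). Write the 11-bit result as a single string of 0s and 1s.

XOR of the 10 data bits: 1⊕0⊕1⊕1⊕0⊕1⊕1⊕1⊕1⊕1 = 0
Parity bit = 0 (so all 11 bits XOR to 0).

10110111110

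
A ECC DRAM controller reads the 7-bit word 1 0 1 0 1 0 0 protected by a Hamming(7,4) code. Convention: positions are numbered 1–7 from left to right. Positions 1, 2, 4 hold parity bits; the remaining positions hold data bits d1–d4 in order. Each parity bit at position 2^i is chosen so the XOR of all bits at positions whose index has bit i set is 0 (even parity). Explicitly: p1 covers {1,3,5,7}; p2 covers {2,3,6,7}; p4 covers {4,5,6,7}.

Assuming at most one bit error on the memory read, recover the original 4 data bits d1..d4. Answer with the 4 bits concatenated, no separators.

s1 (pos 1,3,5,7): 1⊕1⊕1⊕0 = 1
s2 (pos 2,3,6,7): 0⊕1⊕0⊕0 = 1
s4 (pos 4,5,6,7): 0⊕1⊕0⊕0 = 1
Syndrome s4…s1 = 111 → error at position 7.
Flip position 7: 1010100 → 1010101
Read data bits from positions 3,5,6,7: 1101

1101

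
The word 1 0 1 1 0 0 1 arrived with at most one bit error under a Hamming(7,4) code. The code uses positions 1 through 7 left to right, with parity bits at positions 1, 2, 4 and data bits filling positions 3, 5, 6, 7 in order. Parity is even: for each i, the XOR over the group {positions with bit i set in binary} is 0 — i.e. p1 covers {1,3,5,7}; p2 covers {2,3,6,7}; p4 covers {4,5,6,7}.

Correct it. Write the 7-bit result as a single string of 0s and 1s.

0011001

s1 (pos 1,3,5,7): 1⊕1⊕0⊕1 = 1
s2 (pos 2,3,6,7): 0⊕1⊕0⊕1 = 0
s4 (pos 4,5,6,7): 1⊕0⊕0⊕1 = 0
Syndrome s4…s1 = 001 → error at position 1.
Flip position 1: 1011001 → 0011001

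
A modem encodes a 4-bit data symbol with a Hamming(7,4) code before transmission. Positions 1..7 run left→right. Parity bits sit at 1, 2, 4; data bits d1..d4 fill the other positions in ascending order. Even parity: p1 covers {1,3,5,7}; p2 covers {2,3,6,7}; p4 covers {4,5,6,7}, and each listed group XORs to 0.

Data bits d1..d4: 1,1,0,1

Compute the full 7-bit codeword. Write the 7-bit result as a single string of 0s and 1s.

1010101

Place data at non-parity positions: p1 p2 1 p4 1 0 1
p1 (pos 1,3,5,7): XOR of data positions = 1⊕1⊕1 = 1
p2 (pos 2,3,6,7): XOR of data positions = 1⊕0⊕1 = 0
p4 (pos 4,5,6,7): XOR of data positions = 1⊕0⊕1 = 0
Codeword: 1010101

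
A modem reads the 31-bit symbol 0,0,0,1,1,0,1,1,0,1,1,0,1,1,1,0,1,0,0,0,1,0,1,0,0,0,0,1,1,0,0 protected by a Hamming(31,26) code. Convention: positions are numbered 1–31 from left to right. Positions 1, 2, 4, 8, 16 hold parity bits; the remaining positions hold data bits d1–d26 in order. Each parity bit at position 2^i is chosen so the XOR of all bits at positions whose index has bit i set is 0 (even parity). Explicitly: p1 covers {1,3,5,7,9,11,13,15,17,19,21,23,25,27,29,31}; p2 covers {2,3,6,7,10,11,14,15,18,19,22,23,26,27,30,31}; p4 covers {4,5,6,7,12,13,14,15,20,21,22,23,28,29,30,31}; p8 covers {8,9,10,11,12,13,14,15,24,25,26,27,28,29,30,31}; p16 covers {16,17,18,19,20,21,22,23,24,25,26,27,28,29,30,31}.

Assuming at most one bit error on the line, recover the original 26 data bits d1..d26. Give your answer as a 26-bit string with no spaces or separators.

01010110111000010100001100

s1 (pos 1,3,5,7,9,11,13,15,17,19,21,23,25,27,29,31): 0⊕0⊕1⊕1⊕0⊕1⊕1⊕1⊕1⊕0⊕1⊕1⊕0⊕0⊕1⊕0 = 1
s2 (pos 2,3,6,7,10,11,14,15,18,19,22,23,26,27,30,31): 0⊕0⊕0⊕1⊕1⊕1⊕1⊕1⊕0⊕0⊕0⊕1⊕0⊕0⊕0⊕0 = 0
s4 (pos 4,5,6,7,12,13,14,15,20,21,22,23,28,29,30,31): 1⊕1⊕0⊕1⊕0⊕1⊕1⊕1⊕0⊕1⊕0⊕1⊕1⊕1⊕0⊕0 = 0
s8 (pos 8,9,10,11,12,13,14,15,24,25,26,27,28,29,30,31): 1⊕0⊕1⊕1⊕0⊕1⊕1⊕1⊕0⊕0⊕0⊕0⊕1⊕1⊕0⊕0 = 0
s16 (pos 16,17,18,19,20,21,22,23,24,25,26,27,28,29,30,31): 0⊕1⊕0⊕0⊕0⊕1⊕0⊕1⊕0⊕0⊕0⊕0⊕1⊕1⊕0⊕0 = 1
Syndrome s16…s1 = 10001 → error at position 17.
Flip position 17: 0001101101101110100010100001100 → 0001101101101110000010100001100
Read data bits from positions 3,5,6,7,9,10,11,12,13,14,15,17,18,19,20,21,22,23,24,25,26,27,28,29,30,31: 01010110111000010100001100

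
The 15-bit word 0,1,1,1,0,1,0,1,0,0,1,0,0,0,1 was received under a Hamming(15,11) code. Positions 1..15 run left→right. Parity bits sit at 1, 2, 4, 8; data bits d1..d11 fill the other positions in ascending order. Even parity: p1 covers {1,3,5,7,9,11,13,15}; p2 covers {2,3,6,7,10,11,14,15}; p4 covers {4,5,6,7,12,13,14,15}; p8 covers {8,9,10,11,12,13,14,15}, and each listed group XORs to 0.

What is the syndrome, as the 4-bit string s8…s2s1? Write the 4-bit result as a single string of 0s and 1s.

1111

s1 (pos 1,3,5,7,9,11,13,15): 0⊕1⊕0⊕0⊕0⊕1⊕0⊕1 = 1
s2 (pos 2,3,6,7,10,11,14,15): 1⊕1⊕1⊕0⊕0⊕1⊕0⊕1 = 1
s4 (pos 4,5,6,7,12,13,14,15): 1⊕0⊕1⊕0⊕0⊕0⊕0⊕1 = 1
s8 (pos 8,9,10,11,12,13,14,15): 1⊕0⊕0⊕1⊕0⊕0⊕0⊕1 = 1
Syndrome s8…s1 = 1111 → error at position 15.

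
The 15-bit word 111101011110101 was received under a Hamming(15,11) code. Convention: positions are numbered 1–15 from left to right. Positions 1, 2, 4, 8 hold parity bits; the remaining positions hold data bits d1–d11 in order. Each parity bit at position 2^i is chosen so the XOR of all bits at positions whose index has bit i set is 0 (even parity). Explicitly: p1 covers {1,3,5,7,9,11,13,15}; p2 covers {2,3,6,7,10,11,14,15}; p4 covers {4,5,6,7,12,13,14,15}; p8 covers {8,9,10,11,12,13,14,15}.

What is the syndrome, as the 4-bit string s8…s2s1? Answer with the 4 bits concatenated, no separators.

s1 (pos 1,3,5,7,9,11,13,15): 1⊕1⊕0⊕0⊕1⊕1⊕1⊕1 = 0
s2 (pos 2,3,6,7,10,11,14,15): 1⊕1⊕1⊕0⊕1⊕1⊕0⊕1 = 0
s4 (pos 4,5,6,7,12,13,14,15): 1⊕0⊕1⊕0⊕0⊕1⊕0⊕1 = 0
s8 (pos 8,9,10,11,12,13,14,15): 1⊕1⊕1⊕1⊕0⊕1⊕0⊕1 = 0
Syndrome s8…s1 = 0000 → no error.

0000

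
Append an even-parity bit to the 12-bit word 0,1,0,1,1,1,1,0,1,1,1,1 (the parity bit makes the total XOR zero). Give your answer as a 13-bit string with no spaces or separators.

0101111011111

XOR of the 12 data bits: 0⊕1⊕0⊕1⊕1⊕1⊕1⊕0⊕1⊕1⊕1⊕1 = 1
Parity bit = 1 (so all 13 bits XOR to 0).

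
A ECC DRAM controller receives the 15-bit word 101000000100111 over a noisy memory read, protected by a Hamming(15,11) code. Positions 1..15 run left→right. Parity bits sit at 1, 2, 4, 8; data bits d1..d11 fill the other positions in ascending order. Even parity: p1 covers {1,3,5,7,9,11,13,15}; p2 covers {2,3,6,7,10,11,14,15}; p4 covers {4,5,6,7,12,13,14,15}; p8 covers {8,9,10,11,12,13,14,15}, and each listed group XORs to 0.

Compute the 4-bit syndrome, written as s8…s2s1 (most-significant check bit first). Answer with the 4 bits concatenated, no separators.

0100

s1 (pos 1,3,5,7,9,11,13,15): 1⊕1⊕0⊕0⊕0⊕0⊕1⊕1 = 0
s2 (pos 2,3,6,7,10,11,14,15): 0⊕1⊕0⊕0⊕1⊕0⊕1⊕1 = 0
s4 (pos 4,5,6,7,12,13,14,15): 0⊕0⊕0⊕0⊕0⊕1⊕1⊕1 = 1
s8 (pos 8,9,10,11,12,13,14,15): 0⊕0⊕1⊕0⊕0⊕1⊕1⊕1 = 0
Syndrome s8…s1 = 0100 → error at position 4.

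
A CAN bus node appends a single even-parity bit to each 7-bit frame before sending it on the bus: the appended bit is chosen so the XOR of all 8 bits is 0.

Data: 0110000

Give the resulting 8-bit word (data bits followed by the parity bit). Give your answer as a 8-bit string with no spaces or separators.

01100000

XOR of the 7 data bits: 0⊕1⊕1⊕0⊕0⊕0⊕0 = 0
Parity bit = 0 (so all 8 bits XOR to 0).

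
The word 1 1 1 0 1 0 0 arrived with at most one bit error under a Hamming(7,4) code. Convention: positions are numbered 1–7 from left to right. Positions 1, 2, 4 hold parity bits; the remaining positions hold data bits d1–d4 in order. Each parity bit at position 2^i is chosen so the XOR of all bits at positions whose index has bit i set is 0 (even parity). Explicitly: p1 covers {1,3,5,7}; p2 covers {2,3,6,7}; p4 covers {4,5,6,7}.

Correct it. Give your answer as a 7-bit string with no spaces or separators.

1110000

s1 (pos 1,3,5,7): 1⊕1⊕1⊕0 = 1
s2 (pos 2,3,6,7): 1⊕1⊕0⊕0 = 0
s4 (pos 4,5,6,7): 0⊕1⊕0⊕0 = 1
Syndrome s4…s1 = 101 → error at position 5.
Flip position 5: 1110100 → 1110000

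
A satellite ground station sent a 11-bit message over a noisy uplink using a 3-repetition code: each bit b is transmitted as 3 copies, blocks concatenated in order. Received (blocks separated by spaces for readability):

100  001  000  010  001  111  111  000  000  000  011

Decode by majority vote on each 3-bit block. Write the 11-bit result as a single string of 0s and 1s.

Block 1 (100): 1 one → 0
Block 2 (001): 1 one → 0
Block 3 (000): 0 ones → 0
Block 4 (010): 1 one → 0
Block 5 (001): 1 one → 0
Block 6 (111): 3 ones → 1
Block 7 (111): 3 ones → 1
Block 8 (000): 0 ones → 0
Block 9 (000): 0 ones → 0
Block 10 (000): 0 ones → 0
Block 11 (011): 2 ones → 1

00000110001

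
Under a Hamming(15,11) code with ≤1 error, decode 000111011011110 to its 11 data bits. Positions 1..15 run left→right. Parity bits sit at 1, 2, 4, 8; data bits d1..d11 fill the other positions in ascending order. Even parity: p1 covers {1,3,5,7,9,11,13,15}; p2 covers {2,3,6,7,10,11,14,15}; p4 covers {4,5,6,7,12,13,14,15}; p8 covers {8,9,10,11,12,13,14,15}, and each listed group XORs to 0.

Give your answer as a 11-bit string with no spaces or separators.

s1 (pos 1,3,5,7,9,11,13,15): 0⊕0⊕1⊕0⊕1⊕1⊕1⊕0 = 0
s2 (pos 2,3,6,7,10,11,14,15): 0⊕0⊕1⊕0⊕0⊕1⊕1⊕0 = 1
s4 (pos 4,5,6,7,12,13,14,15): 1⊕1⊕1⊕0⊕1⊕1⊕1⊕0 = 0
s8 (pos 8,9,10,11,12,13,14,15): 1⊕1⊕0⊕1⊕1⊕1⊕1⊕0 = 0
Syndrome s8…s1 = 0010 → error at position 2.
Flip position 2: 000111011011110 → 010111011011110
Read data bits from positions 3,5,6,7,9,10,11,12,13,14,15: 01101011110

01101011110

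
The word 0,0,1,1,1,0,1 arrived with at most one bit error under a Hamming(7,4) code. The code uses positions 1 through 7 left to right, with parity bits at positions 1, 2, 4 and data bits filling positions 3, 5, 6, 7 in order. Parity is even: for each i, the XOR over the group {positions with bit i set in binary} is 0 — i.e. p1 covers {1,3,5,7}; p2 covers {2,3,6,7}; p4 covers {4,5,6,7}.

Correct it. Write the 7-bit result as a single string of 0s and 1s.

s1 (pos 1,3,5,7): 0⊕1⊕1⊕1 = 1
s2 (pos 2,3,6,7): 0⊕1⊕0⊕1 = 0
s4 (pos 4,5,6,7): 1⊕1⊕0⊕1 = 1
Syndrome s4…s1 = 101 → error at position 5.
Flip position 5: 0011101 → 0011001

0011001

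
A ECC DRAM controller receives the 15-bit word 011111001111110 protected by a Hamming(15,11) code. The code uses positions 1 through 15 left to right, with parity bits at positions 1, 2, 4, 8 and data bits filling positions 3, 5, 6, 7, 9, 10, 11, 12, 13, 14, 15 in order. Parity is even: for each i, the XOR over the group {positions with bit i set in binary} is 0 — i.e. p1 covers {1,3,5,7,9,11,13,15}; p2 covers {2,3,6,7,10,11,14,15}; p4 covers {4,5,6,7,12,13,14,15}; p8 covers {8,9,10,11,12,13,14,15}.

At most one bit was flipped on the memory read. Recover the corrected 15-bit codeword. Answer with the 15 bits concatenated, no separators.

111111001111110

s1 (pos 1,3,5,7,9,11,13,15): 0⊕1⊕1⊕0⊕1⊕1⊕1⊕0 = 1
s2 (pos 2,3,6,7,10,11,14,15): 1⊕1⊕1⊕0⊕1⊕1⊕1⊕0 = 0
s4 (pos 4,5,6,7,12,13,14,15): 1⊕1⊕1⊕0⊕1⊕1⊕1⊕0 = 0
s8 (pos 8,9,10,11,12,13,14,15): 0⊕1⊕1⊕1⊕1⊕1⊕1⊕0 = 0
Syndrome s8…s1 = 0001 → error at position 1.
Flip position 1: 011111001111110 → 111111001111110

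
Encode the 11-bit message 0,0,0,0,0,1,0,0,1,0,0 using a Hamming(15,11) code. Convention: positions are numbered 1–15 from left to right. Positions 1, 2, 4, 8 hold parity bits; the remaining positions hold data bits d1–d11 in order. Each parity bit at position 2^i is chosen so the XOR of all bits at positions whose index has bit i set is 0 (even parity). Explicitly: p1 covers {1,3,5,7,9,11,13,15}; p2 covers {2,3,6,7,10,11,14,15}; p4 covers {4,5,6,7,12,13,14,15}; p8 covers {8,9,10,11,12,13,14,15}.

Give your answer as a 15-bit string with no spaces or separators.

110100000100100

Place data at non-parity positions: p1 p2 0 p4 0 0 0 p8 0 1 0 0 1 0 0
p1 (pos 1,3,5,7,9,11,13,15): XOR of data positions = 0⊕0⊕0⊕0⊕0⊕1⊕0 = 1
p2 (pos 2,3,6,7,10,11,14,15): XOR of data positions = 0⊕0⊕0⊕1⊕0⊕0⊕0 = 1
p4 (pos 4,5,6,7,12,13,14,15): XOR of data positions = 0⊕0⊕0⊕0⊕1⊕0⊕0 = 1
p8 (pos 8,9,10,11,12,13,14,15): XOR of data positions = 0⊕1⊕0⊕0⊕1⊕0⊕0 = 0
Codeword: 110100000100100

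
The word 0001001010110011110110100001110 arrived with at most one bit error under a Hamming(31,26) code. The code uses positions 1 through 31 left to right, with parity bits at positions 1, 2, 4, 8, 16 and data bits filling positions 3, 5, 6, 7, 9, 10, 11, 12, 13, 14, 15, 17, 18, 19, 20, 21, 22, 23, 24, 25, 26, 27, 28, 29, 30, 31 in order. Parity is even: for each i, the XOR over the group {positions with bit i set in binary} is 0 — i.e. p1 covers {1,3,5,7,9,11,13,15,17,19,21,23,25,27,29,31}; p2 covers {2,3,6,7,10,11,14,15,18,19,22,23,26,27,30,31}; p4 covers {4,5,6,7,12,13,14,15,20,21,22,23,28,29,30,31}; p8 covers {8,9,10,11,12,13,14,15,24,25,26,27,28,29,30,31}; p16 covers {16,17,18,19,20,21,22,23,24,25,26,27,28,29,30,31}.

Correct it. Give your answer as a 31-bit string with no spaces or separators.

s1 (pos 1,3,5,7,9,11,13,15,17,19,21,23,25,27,29,31): 0⊕0⊕0⊕1⊕1⊕1⊕0⊕1⊕1⊕0⊕1⊕1⊕0⊕0⊕1⊕0 = 0
s2 (pos 2,3,6,7,10,11,14,15,18,19,22,23,26,27,30,31): 0⊕0⊕0⊕1⊕0⊕1⊕0⊕1⊕1⊕0⊕0⊕1⊕0⊕0⊕1⊕0 = 0
s4 (pos 4,5,6,7,12,13,14,15,20,21,22,23,28,29,30,31): 1⊕0⊕0⊕1⊕1⊕0⊕0⊕1⊕1⊕1⊕0⊕1⊕1⊕1⊕1⊕0 = 0
s8 (pos 8,9,10,11,12,13,14,15,24,25,26,27,28,29,30,31): 0⊕1⊕0⊕1⊕1⊕0⊕0⊕1⊕0⊕0⊕0⊕0⊕1⊕1⊕1⊕0 = 1
s16 (pos 16,17,18,19,20,21,22,23,24,25,26,27,28,29,30,31): 1⊕1⊕1⊕0⊕1⊕1⊕0⊕1⊕0⊕0⊕0⊕0⊕1⊕1⊕1⊕0 = 1
Syndrome s16…s1 = 11000 → error at position 24.
Flip position 24: 0001001010110011110110100001110 → 0001001010110011110110110001110

0001001010110011110110110001110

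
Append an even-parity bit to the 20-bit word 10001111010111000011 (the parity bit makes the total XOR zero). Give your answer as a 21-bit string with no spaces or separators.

100011110101110000111

XOR of the 20 data bits: 1⊕0⊕0⊕0⊕1⊕1⊕1⊕1⊕0⊕1⊕0⊕1⊕1⊕1⊕0⊕0⊕0⊕0⊕1⊕1 = 1
Parity bit = 1 (so all 21 bits XOR to 0).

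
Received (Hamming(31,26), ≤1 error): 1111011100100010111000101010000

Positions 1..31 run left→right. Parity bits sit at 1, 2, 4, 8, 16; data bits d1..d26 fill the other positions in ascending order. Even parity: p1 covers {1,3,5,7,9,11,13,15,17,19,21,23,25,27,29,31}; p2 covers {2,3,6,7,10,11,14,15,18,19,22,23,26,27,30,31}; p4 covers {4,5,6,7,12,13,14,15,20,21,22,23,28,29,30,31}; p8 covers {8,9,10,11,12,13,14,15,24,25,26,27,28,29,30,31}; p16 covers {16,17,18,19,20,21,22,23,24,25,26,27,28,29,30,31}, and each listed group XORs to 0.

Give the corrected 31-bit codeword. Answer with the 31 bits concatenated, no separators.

s1 (pos 1,3,5,7,9,11,13,15,17,19,21,23,25,27,29,31): 1⊕1⊕0⊕1⊕0⊕1⊕0⊕1⊕1⊕1⊕0⊕1⊕1⊕1⊕0⊕0 = 0
s2 (pos 2,3,6,7,10,11,14,15,18,19,22,23,26,27,30,31): 1⊕1⊕1⊕1⊕0⊕1⊕0⊕1⊕1⊕1⊕0⊕1⊕0⊕1⊕0⊕0 = 0
s4 (pos 4,5,6,7,12,13,14,15,20,21,22,23,28,29,30,31): 1⊕0⊕1⊕1⊕0⊕0⊕0⊕1⊕0⊕0⊕0⊕1⊕0⊕0⊕0⊕0 = 1
s8 (pos 8,9,10,11,12,13,14,15,24,25,26,27,28,29,30,31): 1⊕0⊕0⊕1⊕0⊕0⊕0⊕1⊕0⊕1⊕0⊕1⊕0⊕0⊕0⊕0 = 1
s16 (pos 16,17,18,19,20,21,22,23,24,25,26,27,28,29,30,31): 0⊕1⊕1⊕1⊕0⊕0⊕0⊕1⊕0⊕1⊕0⊕1⊕0⊕0⊕0⊕0 = 0
Syndrome s16…s1 = 01100 → error at position 12.
Flip position 12: 1111011100100010111000101010000 → 1111011100110010111000101010000

1111011100110010111000101010000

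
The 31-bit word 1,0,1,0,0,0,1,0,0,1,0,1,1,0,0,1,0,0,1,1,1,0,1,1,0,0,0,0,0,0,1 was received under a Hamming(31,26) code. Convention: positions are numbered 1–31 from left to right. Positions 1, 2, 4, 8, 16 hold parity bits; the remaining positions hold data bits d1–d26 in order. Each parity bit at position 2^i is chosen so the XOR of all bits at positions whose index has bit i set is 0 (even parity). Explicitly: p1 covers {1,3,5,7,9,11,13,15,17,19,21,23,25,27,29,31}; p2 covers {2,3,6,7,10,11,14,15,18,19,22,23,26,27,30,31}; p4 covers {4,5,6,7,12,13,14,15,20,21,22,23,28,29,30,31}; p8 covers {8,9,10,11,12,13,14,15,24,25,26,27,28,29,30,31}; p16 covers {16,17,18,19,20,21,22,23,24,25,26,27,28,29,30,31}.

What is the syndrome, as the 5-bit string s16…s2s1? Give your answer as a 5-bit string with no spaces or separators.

s1 (pos 1,3,5,7,9,11,13,15,17,19,21,23,25,27,29,31): 1⊕1⊕0⊕1⊕0⊕0⊕1⊕0⊕0⊕1⊕1⊕1⊕0⊕0⊕0⊕1 = 0
s2 (pos 2,3,6,7,10,11,14,15,18,19,22,23,26,27,30,31): 0⊕1⊕0⊕1⊕1⊕0⊕0⊕0⊕0⊕1⊕0⊕1⊕0⊕0⊕0⊕1 = 0
s4 (pos 4,5,6,7,12,13,14,15,20,21,22,23,28,29,30,31): 0⊕0⊕0⊕1⊕1⊕1⊕0⊕0⊕1⊕1⊕0⊕1⊕0⊕0⊕0⊕1 = 1
s8 (pos 8,9,10,11,12,13,14,15,24,25,26,27,28,29,30,31): 0⊕0⊕1⊕0⊕1⊕1⊕0⊕0⊕1⊕0⊕0⊕0⊕0⊕0⊕0⊕1 = 1
s16 (pos 16,17,18,19,20,21,22,23,24,25,26,27,28,29,30,31): 1⊕0⊕0⊕1⊕1⊕1⊕0⊕1⊕1⊕0⊕0⊕0⊕0⊕0⊕0⊕1 = 1
Syndrome s16…s1 = 11100 → error at position 28.

11100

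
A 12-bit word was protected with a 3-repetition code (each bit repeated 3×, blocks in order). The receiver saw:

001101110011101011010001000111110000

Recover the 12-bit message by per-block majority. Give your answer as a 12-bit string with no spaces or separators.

Block 1 (001): 1 one → 0
Block 2 (101): 2 ones → 1
Block 3 (110): 2 ones → 1
Block 4 (011): 2 ones → 1
Block 5 (101): 2 ones → 1
Block 6 (011): 2 ones → 1
Block 7 (010): 1 one → 0
Block 8 (001): 1 one → 0
Block 9 (000): 0 ones → 0
Block 10 (111): 3 ones → 1
Block 11 (110): 2 ones → 1
Block 12 (000): 0 ones → 0

011111000110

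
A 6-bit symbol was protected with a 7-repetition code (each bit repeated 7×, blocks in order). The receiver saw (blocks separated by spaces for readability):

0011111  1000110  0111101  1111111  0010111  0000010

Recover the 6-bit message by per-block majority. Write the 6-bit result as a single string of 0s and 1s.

Block 1 (0011111): 5 ones → 1
Block 2 (1000110): 3 ones → 0
Block 3 (0111101): 5 ones → 1
Block 4 (1111111): 7 ones → 1
Block 5 (0010111): 4 ones → 1
Block 6 (0000010): 1 one → 0

101110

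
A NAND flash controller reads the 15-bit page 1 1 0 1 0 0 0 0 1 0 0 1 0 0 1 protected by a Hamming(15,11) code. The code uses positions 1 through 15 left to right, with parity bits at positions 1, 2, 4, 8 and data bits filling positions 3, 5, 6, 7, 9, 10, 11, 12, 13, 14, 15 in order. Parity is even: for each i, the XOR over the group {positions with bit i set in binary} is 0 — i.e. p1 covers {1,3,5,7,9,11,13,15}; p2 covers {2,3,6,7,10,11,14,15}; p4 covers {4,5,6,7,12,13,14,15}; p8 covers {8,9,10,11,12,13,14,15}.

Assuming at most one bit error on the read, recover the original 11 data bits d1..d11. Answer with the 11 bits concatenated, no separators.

00001001101

s1 (pos 1,3,5,7,9,11,13,15): 1⊕0⊕0⊕0⊕1⊕0⊕0⊕1 = 1
s2 (pos 2,3,6,7,10,11,14,15): 1⊕0⊕0⊕0⊕0⊕0⊕0⊕1 = 0
s4 (pos 4,5,6,7,12,13,14,15): 1⊕0⊕0⊕0⊕1⊕0⊕0⊕1 = 1
s8 (pos 8,9,10,11,12,13,14,15): 0⊕1⊕0⊕0⊕1⊕0⊕0⊕1 = 1
Syndrome s8…s1 = 1101 → error at position 13.
Flip position 13: 110100001001001 → 110100001001101
Read data bits from positions 3,5,6,7,9,10,11,12,13,14,15: 00001001101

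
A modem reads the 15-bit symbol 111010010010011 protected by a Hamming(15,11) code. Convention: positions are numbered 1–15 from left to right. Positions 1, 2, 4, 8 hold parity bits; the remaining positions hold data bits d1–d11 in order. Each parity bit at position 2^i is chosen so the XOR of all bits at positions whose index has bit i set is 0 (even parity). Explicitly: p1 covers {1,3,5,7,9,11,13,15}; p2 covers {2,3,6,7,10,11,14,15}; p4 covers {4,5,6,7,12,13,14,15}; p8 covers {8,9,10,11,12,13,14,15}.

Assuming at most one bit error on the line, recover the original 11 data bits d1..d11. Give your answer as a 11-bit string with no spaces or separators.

11010010011

s1 (pos 1,3,5,7,9,11,13,15): 1⊕1⊕1⊕0⊕0⊕1⊕0⊕1 = 1
s2 (pos 2,3,6,7,10,11,14,15): 1⊕1⊕0⊕0⊕0⊕1⊕1⊕1 = 1
s4 (pos 4,5,6,7,12,13,14,15): 0⊕1⊕0⊕0⊕0⊕0⊕1⊕1 = 1
s8 (pos 8,9,10,11,12,13,14,15): 1⊕0⊕0⊕1⊕0⊕0⊕1⊕1 = 0
Syndrome s8…s1 = 0111 → error at position 7.
Flip position 7: 111010010010011 → 111010110010011
Read data bits from positions 3,5,6,7,9,10,11,12,13,14,15: 11010010011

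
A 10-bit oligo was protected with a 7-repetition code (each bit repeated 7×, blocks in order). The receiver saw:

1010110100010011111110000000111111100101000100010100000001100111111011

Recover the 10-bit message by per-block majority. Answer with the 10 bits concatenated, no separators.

1010100011

Block 1 (1010110): 4 ones → 1
Block 2 (1000100): 2 ones → 0
Block 3 (1111111): 7 ones → 1
Block 4 (0000000): 0 ones → 0
Block 5 (1111111): 7 ones → 1
Block 6 (0010100): 2 ones → 0
Block 7 (0100010): 2 ones → 0
Block 8 (1000000): 1 one → 0
Block 9 (0110011): 4 ones → 1
Block 10 (1111011): 6 ones → 1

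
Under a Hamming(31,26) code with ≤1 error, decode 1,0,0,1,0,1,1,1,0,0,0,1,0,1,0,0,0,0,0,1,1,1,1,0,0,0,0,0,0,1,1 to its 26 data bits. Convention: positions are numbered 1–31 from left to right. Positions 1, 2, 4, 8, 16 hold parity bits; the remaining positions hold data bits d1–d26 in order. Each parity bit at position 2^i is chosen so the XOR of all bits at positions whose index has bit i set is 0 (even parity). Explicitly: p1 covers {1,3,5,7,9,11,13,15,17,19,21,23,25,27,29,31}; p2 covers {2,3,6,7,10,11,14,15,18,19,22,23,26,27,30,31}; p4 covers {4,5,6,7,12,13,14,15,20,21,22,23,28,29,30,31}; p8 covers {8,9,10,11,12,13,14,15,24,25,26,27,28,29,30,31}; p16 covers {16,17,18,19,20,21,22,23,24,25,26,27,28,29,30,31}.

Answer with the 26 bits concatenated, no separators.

s1 (pos 1,3,5,7,9,11,13,15,17,19,21,23,25,27,29,31): 1⊕0⊕0⊕1⊕0⊕0⊕0⊕0⊕0⊕0⊕1⊕1⊕0⊕0⊕0⊕1 = 1
s2 (pos 2,3,6,7,10,11,14,15,18,19,22,23,26,27,30,31): 0⊕0⊕1⊕1⊕0⊕0⊕1⊕0⊕0⊕0⊕1⊕1⊕0⊕0⊕1⊕1 = 1
s4 (pos 4,5,6,7,12,13,14,15,20,21,22,23,28,29,30,31): 1⊕0⊕1⊕1⊕1⊕0⊕1⊕0⊕1⊕1⊕1⊕1⊕0⊕0⊕1⊕1 = 1
s8 (pos 8,9,10,11,12,13,14,15,24,25,26,27,28,29,30,31): 1⊕0⊕0⊕0⊕1⊕0⊕1⊕0⊕0⊕0⊕0⊕0⊕0⊕0⊕1⊕1 = 1
s16 (pos 16,17,18,19,20,21,22,23,24,25,26,27,28,29,30,31): 0⊕0⊕0⊕0⊕1⊕1⊕1⊕1⊕0⊕0⊕0⊕0⊕0⊕0⊕1⊕1 = 0
Syndrome s16…s1 = 01111 → error at position 15.
Flip position 15: 1001011100010100000111100000011 → 1001011100010110000111100000011
Read data bits from positions 3,5,6,7,9,10,11,12,13,14,15,17,18,19,20,21,22,23,24,25,26,27,28,29,30,31: 00110001011000111100000011

00110001011000111100000011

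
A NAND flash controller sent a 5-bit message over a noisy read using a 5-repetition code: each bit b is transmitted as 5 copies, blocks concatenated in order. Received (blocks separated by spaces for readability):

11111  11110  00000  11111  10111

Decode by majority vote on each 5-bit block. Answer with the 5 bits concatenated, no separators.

11011

Block 1 (11111): 5 ones → 1
Block 2 (11110): 4 ones → 1
Block 3 (00000): 0 ones → 0
Block 4 (11111): 5 ones → 1
Block 5 (10111): 4 ones → 1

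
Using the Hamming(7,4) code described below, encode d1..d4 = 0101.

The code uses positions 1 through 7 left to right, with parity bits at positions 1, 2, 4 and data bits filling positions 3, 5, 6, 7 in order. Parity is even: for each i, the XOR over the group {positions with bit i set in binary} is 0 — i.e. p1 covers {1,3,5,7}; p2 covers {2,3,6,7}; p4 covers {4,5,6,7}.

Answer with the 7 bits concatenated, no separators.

0100101

Place data at non-parity positions: p1 p2 0 p4 1 0 1
p1 (pos 1,3,5,7): XOR of data positions = 0⊕1⊕1 = 0
p2 (pos 2,3,6,7): XOR of data positions = 0⊕0⊕1 = 1
p4 (pos 4,5,6,7): XOR of data positions = 1⊕0⊕1 = 0
Codeword: 0100101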